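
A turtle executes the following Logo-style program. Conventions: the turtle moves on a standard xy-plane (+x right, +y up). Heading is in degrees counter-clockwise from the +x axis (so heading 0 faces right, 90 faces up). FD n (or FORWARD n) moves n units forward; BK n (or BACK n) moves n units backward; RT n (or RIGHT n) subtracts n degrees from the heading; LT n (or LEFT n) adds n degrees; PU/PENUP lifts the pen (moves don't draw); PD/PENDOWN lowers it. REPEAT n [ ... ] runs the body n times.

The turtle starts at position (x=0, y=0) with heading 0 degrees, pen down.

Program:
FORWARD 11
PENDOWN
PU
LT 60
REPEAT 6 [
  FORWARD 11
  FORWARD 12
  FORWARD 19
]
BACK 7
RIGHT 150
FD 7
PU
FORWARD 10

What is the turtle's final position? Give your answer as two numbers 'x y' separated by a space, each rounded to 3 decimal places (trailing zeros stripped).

Executing turtle program step by step:
Start: pos=(0,0), heading=0, pen down
FD 11: (0,0) -> (11,0) [heading=0, draw]
PD: pen down
PU: pen up
LT 60: heading 0 -> 60
REPEAT 6 [
  -- iteration 1/6 --
  FD 11: (11,0) -> (16.5,9.526) [heading=60, move]
  FD 12: (16.5,9.526) -> (22.5,19.919) [heading=60, move]
  FD 19: (22.5,19.919) -> (32,36.373) [heading=60, move]
  -- iteration 2/6 --
  FD 11: (32,36.373) -> (37.5,45.899) [heading=60, move]
  FD 12: (37.5,45.899) -> (43.5,56.292) [heading=60, move]
  FD 19: (43.5,56.292) -> (53,72.746) [heading=60, move]
  -- iteration 3/6 --
  FD 11: (53,72.746) -> (58.5,82.272) [heading=60, move]
  FD 12: (58.5,82.272) -> (64.5,92.665) [heading=60, move]
  FD 19: (64.5,92.665) -> (74,109.119) [heading=60, move]
  -- iteration 4/6 --
  FD 11: (74,109.119) -> (79.5,118.645) [heading=60, move]
  FD 12: (79.5,118.645) -> (85.5,129.038) [heading=60, move]
  FD 19: (85.5,129.038) -> (95,145.492) [heading=60, move]
  -- iteration 5/6 --
  FD 11: (95,145.492) -> (100.5,155.019) [heading=60, move]
  FD 12: (100.5,155.019) -> (106.5,165.411) [heading=60, move]
  FD 19: (106.5,165.411) -> (116,181.865) [heading=60, move]
  -- iteration 6/6 --
  FD 11: (116,181.865) -> (121.5,191.392) [heading=60, move]
  FD 12: (121.5,191.392) -> (127.5,201.784) [heading=60, move]
  FD 19: (127.5,201.784) -> (137,218.238) [heading=60, move]
]
BK 7: (137,218.238) -> (133.5,212.176) [heading=60, move]
RT 150: heading 60 -> 270
FD 7: (133.5,212.176) -> (133.5,205.176) [heading=270, move]
PU: pen up
FD 10: (133.5,205.176) -> (133.5,195.176) [heading=270, move]
Final: pos=(133.5,195.176), heading=270, 1 segment(s) drawn

Answer: 133.5 195.176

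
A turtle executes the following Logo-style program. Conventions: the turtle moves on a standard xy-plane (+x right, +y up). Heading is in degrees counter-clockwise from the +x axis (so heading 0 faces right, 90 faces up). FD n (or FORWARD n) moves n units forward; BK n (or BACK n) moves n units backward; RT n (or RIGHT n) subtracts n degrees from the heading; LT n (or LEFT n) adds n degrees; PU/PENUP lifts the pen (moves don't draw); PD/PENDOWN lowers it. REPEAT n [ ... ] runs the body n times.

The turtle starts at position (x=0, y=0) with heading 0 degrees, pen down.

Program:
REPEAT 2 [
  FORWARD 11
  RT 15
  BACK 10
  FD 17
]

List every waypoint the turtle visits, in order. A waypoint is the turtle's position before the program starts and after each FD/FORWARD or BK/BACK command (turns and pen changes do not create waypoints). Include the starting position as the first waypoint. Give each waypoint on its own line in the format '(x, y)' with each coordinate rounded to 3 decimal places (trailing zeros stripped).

Executing turtle program step by step:
Start: pos=(0,0), heading=0, pen down
REPEAT 2 [
  -- iteration 1/2 --
  FD 11: (0,0) -> (11,0) [heading=0, draw]
  RT 15: heading 0 -> 345
  BK 10: (11,0) -> (1.341,2.588) [heading=345, draw]
  FD 17: (1.341,2.588) -> (17.761,-1.812) [heading=345, draw]
  -- iteration 2/2 --
  FD 11: (17.761,-1.812) -> (28.387,-4.659) [heading=345, draw]
  RT 15: heading 345 -> 330
  BK 10: (28.387,-4.659) -> (19.726,0.341) [heading=330, draw]
  FD 17: (19.726,0.341) -> (34.449,-8.159) [heading=330, draw]
]
Final: pos=(34.449,-8.159), heading=330, 6 segment(s) drawn
Waypoints (7 total):
(0, 0)
(11, 0)
(1.341, 2.588)
(17.761, -1.812)
(28.387, -4.659)
(19.726, 0.341)
(34.449, -8.159)

Answer: (0, 0)
(11, 0)
(1.341, 2.588)
(17.761, -1.812)
(28.387, -4.659)
(19.726, 0.341)
(34.449, -8.159)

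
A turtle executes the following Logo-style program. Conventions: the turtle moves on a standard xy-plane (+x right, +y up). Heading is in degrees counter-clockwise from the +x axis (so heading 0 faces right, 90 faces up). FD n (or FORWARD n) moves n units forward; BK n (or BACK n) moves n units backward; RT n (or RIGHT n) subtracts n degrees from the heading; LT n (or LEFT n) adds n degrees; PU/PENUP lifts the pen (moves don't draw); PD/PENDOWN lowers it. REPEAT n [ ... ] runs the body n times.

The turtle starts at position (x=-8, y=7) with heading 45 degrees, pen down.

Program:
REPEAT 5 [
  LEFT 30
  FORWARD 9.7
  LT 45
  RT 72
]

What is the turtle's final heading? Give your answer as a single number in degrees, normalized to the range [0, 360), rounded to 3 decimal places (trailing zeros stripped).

Executing turtle program step by step:
Start: pos=(-8,7), heading=45, pen down
REPEAT 5 [
  -- iteration 1/5 --
  LT 30: heading 45 -> 75
  FD 9.7: (-8,7) -> (-5.489,16.369) [heading=75, draw]
  LT 45: heading 75 -> 120
  RT 72: heading 120 -> 48
  -- iteration 2/5 --
  LT 30: heading 48 -> 78
  FD 9.7: (-5.489,16.369) -> (-3.473,25.858) [heading=78, draw]
  LT 45: heading 78 -> 123
  RT 72: heading 123 -> 51
  -- iteration 3/5 --
  LT 30: heading 51 -> 81
  FD 9.7: (-3.473,25.858) -> (-1.955,35.438) [heading=81, draw]
  LT 45: heading 81 -> 126
  RT 72: heading 126 -> 54
  -- iteration 4/5 --
  LT 30: heading 54 -> 84
  FD 9.7: (-1.955,35.438) -> (-0.941,45.085) [heading=84, draw]
  LT 45: heading 84 -> 129
  RT 72: heading 129 -> 57
  -- iteration 5/5 --
  LT 30: heading 57 -> 87
  FD 9.7: (-0.941,45.085) -> (-0.434,54.772) [heading=87, draw]
  LT 45: heading 87 -> 132
  RT 72: heading 132 -> 60
]
Final: pos=(-0.434,54.772), heading=60, 5 segment(s) drawn

Answer: 60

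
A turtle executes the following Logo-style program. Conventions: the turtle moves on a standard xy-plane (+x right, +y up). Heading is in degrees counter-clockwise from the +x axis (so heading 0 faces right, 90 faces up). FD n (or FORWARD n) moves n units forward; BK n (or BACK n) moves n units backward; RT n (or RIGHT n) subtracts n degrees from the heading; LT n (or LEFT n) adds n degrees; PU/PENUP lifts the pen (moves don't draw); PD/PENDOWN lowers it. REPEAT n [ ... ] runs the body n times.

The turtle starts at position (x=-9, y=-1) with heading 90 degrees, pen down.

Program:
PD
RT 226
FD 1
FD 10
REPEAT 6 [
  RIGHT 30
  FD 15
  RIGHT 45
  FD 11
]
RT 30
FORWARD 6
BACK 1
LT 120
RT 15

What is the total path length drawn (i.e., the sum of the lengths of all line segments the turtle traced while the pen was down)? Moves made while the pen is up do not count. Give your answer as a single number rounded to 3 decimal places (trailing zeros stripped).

Executing turtle program step by step:
Start: pos=(-9,-1), heading=90, pen down
PD: pen down
RT 226: heading 90 -> 224
FD 1: (-9,-1) -> (-9.719,-1.695) [heading=224, draw]
FD 10: (-9.719,-1.695) -> (-16.913,-8.641) [heading=224, draw]
REPEAT 6 [
  -- iteration 1/6 --
  RT 30: heading 224 -> 194
  FD 15: (-16.913,-8.641) -> (-31.467,-12.27) [heading=194, draw]
  RT 45: heading 194 -> 149
  FD 11: (-31.467,-12.27) -> (-40.896,-6.605) [heading=149, draw]
  -- iteration 2/6 --
  RT 30: heading 149 -> 119
  FD 15: (-40.896,-6.605) -> (-48.168,6.515) [heading=119, draw]
  RT 45: heading 119 -> 74
  FD 11: (-48.168,6.515) -> (-45.136,17.089) [heading=74, draw]
  -- iteration 3/6 --
  RT 30: heading 74 -> 44
  FD 15: (-45.136,17.089) -> (-34.346,27.508) [heading=44, draw]
  RT 45: heading 44 -> 359
  FD 11: (-34.346,27.508) -> (-23.348,27.316) [heading=359, draw]
  -- iteration 4/6 --
  RT 30: heading 359 -> 329
  FD 15: (-23.348,27.316) -> (-10.49,19.591) [heading=329, draw]
  RT 45: heading 329 -> 284
  FD 11: (-10.49,19.591) -> (-7.829,8.918) [heading=284, draw]
  -- iteration 5/6 --
  RT 30: heading 284 -> 254
  FD 15: (-7.829,8.918) -> (-11.964,-5.501) [heading=254, draw]
  RT 45: heading 254 -> 209
  FD 11: (-11.964,-5.501) -> (-21.584,-10.834) [heading=209, draw]
  -- iteration 6/6 --
  RT 30: heading 209 -> 179
  FD 15: (-21.584,-10.834) -> (-36.582,-10.572) [heading=179, draw]
  RT 45: heading 179 -> 134
  FD 11: (-36.582,-10.572) -> (-44.223,-2.66) [heading=134, draw]
]
RT 30: heading 134 -> 104
FD 6: (-44.223,-2.66) -> (-45.675,3.162) [heading=104, draw]
BK 1: (-45.675,3.162) -> (-45.433,2.192) [heading=104, draw]
LT 120: heading 104 -> 224
RT 15: heading 224 -> 209
Final: pos=(-45.433,2.192), heading=209, 16 segment(s) drawn

Segment lengths:
  seg 1: (-9,-1) -> (-9.719,-1.695), length = 1
  seg 2: (-9.719,-1.695) -> (-16.913,-8.641), length = 10
  seg 3: (-16.913,-8.641) -> (-31.467,-12.27), length = 15
  seg 4: (-31.467,-12.27) -> (-40.896,-6.605), length = 11
  seg 5: (-40.896,-6.605) -> (-48.168,6.515), length = 15
  seg 6: (-48.168,6.515) -> (-45.136,17.089), length = 11
  seg 7: (-45.136,17.089) -> (-34.346,27.508), length = 15
  seg 8: (-34.346,27.508) -> (-23.348,27.316), length = 11
  seg 9: (-23.348,27.316) -> (-10.49,19.591), length = 15
  seg 10: (-10.49,19.591) -> (-7.829,8.918), length = 11
  seg 11: (-7.829,8.918) -> (-11.964,-5.501), length = 15
  seg 12: (-11.964,-5.501) -> (-21.584,-10.834), length = 11
  seg 13: (-21.584,-10.834) -> (-36.582,-10.572), length = 15
  seg 14: (-36.582,-10.572) -> (-44.223,-2.66), length = 11
  seg 15: (-44.223,-2.66) -> (-45.675,3.162), length = 6
  seg 16: (-45.675,3.162) -> (-45.433,2.192), length = 1
Total = 174

Answer: 174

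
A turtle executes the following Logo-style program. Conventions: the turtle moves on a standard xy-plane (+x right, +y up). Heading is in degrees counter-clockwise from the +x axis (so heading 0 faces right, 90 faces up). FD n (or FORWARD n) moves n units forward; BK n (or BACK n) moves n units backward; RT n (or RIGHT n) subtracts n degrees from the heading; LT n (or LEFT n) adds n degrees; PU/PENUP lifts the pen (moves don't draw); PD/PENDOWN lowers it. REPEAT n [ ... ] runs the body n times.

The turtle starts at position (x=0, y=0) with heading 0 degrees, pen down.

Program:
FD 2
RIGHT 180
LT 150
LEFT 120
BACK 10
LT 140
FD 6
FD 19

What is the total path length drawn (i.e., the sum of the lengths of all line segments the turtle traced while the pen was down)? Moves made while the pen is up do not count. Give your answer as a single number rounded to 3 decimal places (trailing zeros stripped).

Answer: 37

Derivation:
Executing turtle program step by step:
Start: pos=(0,0), heading=0, pen down
FD 2: (0,0) -> (2,0) [heading=0, draw]
RT 180: heading 0 -> 180
LT 150: heading 180 -> 330
LT 120: heading 330 -> 90
BK 10: (2,0) -> (2,-10) [heading=90, draw]
LT 140: heading 90 -> 230
FD 6: (2,-10) -> (-1.857,-14.596) [heading=230, draw]
FD 19: (-1.857,-14.596) -> (-14.07,-29.151) [heading=230, draw]
Final: pos=(-14.07,-29.151), heading=230, 4 segment(s) drawn

Segment lengths:
  seg 1: (0,0) -> (2,0), length = 2
  seg 2: (2,0) -> (2,-10), length = 10
  seg 3: (2,-10) -> (-1.857,-14.596), length = 6
  seg 4: (-1.857,-14.596) -> (-14.07,-29.151), length = 19
Total = 37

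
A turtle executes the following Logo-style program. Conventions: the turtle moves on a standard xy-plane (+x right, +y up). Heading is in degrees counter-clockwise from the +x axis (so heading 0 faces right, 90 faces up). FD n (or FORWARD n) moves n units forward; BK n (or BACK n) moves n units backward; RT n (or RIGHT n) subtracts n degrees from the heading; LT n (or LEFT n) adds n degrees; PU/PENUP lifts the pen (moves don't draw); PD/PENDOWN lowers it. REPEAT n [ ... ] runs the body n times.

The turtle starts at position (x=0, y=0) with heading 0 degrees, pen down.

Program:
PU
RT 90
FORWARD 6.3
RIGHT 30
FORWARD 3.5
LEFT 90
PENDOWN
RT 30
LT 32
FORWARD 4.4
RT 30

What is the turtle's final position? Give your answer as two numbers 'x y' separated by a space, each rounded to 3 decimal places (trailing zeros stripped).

Answer: 2.135 -11.397

Derivation:
Executing turtle program step by step:
Start: pos=(0,0), heading=0, pen down
PU: pen up
RT 90: heading 0 -> 270
FD 6.3: (0,0) -> (0,-6.3) [heading=270, move]
RT 30: heading 270 -> 240
FD 3.5: (0,-6.3) -> (-1.75,-9.331) [heading=240, move]
LT 90: heading 240 -> 330
PD: pen down
RT 30: heading 330 -> 300
LT 32: heading 300 -> 332
FD 4.4: (-1.75,-9.331) -> (2.135,-11.397) [heading=332, draw]
RT 30: heading 332 -> 302
Final: pos=(2.135,-11.397), heading=302, 1 segment(s) drawn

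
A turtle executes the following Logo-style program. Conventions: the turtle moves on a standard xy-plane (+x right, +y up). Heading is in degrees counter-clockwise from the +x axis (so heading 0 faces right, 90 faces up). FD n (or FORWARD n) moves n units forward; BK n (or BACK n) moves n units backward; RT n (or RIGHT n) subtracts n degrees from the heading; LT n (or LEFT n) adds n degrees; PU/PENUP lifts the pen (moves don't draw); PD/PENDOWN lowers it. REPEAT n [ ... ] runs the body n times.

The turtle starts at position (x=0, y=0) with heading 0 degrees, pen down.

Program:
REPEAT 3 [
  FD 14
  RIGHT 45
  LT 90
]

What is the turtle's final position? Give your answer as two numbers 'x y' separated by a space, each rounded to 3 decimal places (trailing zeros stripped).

Executing turtle program step by step:
Start: pos=(0,0), heading=0, pen down
REPEAT 3 [
  -- iteration 1/3 --
  FD 14: (0,0) -> (14,0) [heading=0, draw]
  RT 45: heading 0 -> 315
  LT 90: heading 315 -> 45
  -- iteration 2/3 --
  FD 14: (14,0) -> (23.899,9.899) [heading=45, draw]
  RT 45: heading 45 -> 0
  LT 90: heading 0 -> 90
  -- iteration 3/3 --
  FD 14: (23.899,9.899) -> (23.899,23.899) [heading=90, draw]
  RT 45: heading 90 -> 45
  LT 90: heading 45 -> 135
]
Final: pos=(23.899,23.899), heading=135, 3 segment(s) drawn

Answer: 23.899 23.899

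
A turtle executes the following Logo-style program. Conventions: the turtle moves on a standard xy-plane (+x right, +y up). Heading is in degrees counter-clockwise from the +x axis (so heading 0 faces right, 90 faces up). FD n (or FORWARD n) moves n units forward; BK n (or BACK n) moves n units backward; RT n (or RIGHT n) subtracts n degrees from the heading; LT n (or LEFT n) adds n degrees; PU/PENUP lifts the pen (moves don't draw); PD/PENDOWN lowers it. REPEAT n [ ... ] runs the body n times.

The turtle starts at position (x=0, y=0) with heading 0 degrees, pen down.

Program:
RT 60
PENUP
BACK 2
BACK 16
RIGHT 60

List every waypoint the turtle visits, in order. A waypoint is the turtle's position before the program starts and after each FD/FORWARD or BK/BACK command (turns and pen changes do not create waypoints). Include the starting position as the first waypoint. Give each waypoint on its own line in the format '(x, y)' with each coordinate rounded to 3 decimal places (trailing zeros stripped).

Executing turtle program step by step:
Start: pos=(0,0), heading=0, pen down
RT 60: heading 0 -> 300
PU: pen up
BK 2: (0,0) -> (-1,1.732) [heading=300, move]
BK 16: (-1,1.732) -> (-9,15.588) [heading=300, move]
RT 60: heading 300 -> 240
Final: pos=(-9,15.588), heading=240, 0 segment(s) drawn
Waypoints (3 total):
(0, 0)
(-1, 1.732)
(-9, 15.588)

Answer: (0, 0)
(-1, 1.732)
(-9, 15.588)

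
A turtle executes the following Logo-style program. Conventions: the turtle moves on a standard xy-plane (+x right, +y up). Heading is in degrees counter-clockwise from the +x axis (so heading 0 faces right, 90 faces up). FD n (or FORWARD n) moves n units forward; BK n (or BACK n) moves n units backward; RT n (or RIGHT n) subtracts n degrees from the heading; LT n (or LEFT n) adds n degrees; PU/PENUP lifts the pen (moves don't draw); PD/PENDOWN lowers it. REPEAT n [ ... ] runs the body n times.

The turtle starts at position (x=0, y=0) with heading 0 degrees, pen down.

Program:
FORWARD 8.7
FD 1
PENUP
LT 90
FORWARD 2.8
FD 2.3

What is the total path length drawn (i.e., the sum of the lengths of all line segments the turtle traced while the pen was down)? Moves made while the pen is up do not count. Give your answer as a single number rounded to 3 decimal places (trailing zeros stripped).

Executing turtle program step by step:
Start: pos=(0,0), heading=0, pen down
FD 8.7: (0,0) -> (8.7,0) [heading=0, draw]
FD 1: (8.7,0) -> (9.7,0) [heading=0, draw]
PU: pen up
LT 90: heading 0 -> 90
FD 2.8: (9.7,0) -> (9.7,2.8) [heading=90, move]
FD 2.3: (9.7,2.8) -> (9.7,5.1) [heading=90, move]
Final: pos=(9.7,5.1), heading=90, 2 segment(s) drawn

Segment lengths:
  seg 1: (0,0) -> (8.7,0), length = 8.7
  seg 2: (8.7,0) -> (9.7,0), length = 1
Total = 9.7

Answer: 9.7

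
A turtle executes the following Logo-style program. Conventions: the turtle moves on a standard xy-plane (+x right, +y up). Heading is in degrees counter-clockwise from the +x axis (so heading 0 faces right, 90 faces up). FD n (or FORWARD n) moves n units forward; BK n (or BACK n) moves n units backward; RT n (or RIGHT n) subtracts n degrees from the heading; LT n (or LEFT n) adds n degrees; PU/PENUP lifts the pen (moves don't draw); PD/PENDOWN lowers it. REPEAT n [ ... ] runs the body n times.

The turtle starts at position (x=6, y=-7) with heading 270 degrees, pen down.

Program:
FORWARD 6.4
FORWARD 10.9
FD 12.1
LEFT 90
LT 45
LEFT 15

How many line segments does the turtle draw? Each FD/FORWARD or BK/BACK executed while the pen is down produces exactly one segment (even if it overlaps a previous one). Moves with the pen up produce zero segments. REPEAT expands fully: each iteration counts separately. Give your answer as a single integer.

Answer: 3

Derivation:
Executing turtle program step by step:
Start: pos=(6,-7), heading=270, pen down
FD 6.4: (6,-7) -> (6,-13.4) [heading=270, draw]
FD 10.9: (6,-13.4) -> (6,-24.3) [heading=270, draw]
FD 12.1: (6,-24.3) -> (6,-36.4) [heading=270, draw]
LT 90: heading 270 -> 0
LT 45: heading 0 -> 45
LT 15: heading 45 -> 60
Final: pos=(6,-36.4), heading=60, 3 segment(s) drawn
Segments drawn: 3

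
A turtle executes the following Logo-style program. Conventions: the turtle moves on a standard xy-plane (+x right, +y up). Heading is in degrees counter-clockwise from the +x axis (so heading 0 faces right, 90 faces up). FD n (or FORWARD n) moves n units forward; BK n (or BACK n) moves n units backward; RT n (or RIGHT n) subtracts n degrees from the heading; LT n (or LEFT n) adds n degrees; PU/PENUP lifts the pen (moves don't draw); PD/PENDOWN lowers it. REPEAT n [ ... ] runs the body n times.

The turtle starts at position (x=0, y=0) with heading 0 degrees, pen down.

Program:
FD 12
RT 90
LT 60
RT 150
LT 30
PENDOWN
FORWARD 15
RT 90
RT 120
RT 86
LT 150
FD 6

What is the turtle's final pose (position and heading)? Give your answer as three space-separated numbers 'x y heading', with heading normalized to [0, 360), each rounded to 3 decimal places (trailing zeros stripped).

Executing turtle program step by step:
Start: pos=(0,0), heading=0, pen down
FD 12: (0,0) -> (12,0) [heading=0, draw]
RT 90: heading 0 -> 270
LT 60: heading 270 -> 330
RT 150: heading 330 -> 180
LT 30: heading 180 -> 210
PD: pen down
FD 15: (12,0) -> (-0.99,-7.5) [heading=210, draw]
RT 90: heading 210 -> 120
RT 120: heading 120 -> 0
RT 86: heading 0 -> 274
LT 150: heading 274 -> 64
FD 6: (-0.99,-7.5) -> (1.64,-2.107) [heading=64, draw]
Final: pos=(1.64,-2.107), heading=64, 3 segment(s) drawn

Answer: 1.64 -2.107 64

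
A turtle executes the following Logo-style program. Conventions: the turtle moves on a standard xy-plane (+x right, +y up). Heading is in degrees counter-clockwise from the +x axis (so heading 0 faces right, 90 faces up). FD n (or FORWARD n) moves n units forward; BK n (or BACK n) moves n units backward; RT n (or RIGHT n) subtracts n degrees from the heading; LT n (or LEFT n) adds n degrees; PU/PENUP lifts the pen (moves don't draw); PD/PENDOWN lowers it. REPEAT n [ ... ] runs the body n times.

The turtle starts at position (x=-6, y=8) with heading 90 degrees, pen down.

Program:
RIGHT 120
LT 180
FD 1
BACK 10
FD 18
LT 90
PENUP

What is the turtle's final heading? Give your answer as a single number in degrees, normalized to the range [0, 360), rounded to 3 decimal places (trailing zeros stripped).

Executing turtle program step by step:
Start: pos=(-6,8), heading=90, pen down
RT 120: heading 90 -> 330
LT 180: heading 330 -> 150
FD 1: (-6,8) -> (-6.866,8.5) [heading=150, draw]
BK 10: (-6.866,8.5) -> (1.794,3.5) [heading=150, draw]
FD 18: (1.794,3.5) -> (-13.794,12.5) [heading=150, draw]
LT 90: heading 150 -> 240
PU: pen up
Final: pos=(-13.794,12.5), heading=240, 3 segment(s) drawn

Answer: 240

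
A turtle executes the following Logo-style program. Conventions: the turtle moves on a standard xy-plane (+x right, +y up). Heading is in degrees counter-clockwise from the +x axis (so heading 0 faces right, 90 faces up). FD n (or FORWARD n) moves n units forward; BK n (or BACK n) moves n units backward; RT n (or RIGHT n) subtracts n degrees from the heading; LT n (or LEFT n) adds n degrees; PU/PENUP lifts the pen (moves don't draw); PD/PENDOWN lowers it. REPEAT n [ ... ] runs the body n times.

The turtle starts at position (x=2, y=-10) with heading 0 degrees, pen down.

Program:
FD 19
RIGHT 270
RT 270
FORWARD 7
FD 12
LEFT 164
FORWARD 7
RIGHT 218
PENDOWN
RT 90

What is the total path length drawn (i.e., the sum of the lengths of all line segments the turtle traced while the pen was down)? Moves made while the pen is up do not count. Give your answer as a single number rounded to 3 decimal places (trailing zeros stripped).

Answer: 45

Derivation:
Executing turtle program step by step:
Start: pos=(2,-10), heading=0, pen down
FD 19: (2,-10) -> (21,-10) [heading=0, draw]
RT 270: heading 0 -> 90
RT 270: heading 90 -> 180
FD 7: (21,-10) -> (14,-10) [heading=180, draw]
FD 12: (14,-10) -> (2,-10) [heading=180, draw]
LT 164: heading 180 -> 344
FD 7: (2,-10) -> (8.729,-11.929) [heading=344, draw]
RT 218: heading 344 -> 126
PD: pen down
RT 90: heading 126 -> 36
Final: pos=(8.729,-11.929), heading=36, 4 segment(s) drawn

Segment lengths:
  seg 1: (2,-10) -> (21,-10), length = 19
  seg 2: (21,-10) -> (14,-10), length = 7
  seg 3: (14,-10) -> (2,-10), length = 12
  seg 4: (2,-10) -> (8.729,-11.929), length = 7
Total = 45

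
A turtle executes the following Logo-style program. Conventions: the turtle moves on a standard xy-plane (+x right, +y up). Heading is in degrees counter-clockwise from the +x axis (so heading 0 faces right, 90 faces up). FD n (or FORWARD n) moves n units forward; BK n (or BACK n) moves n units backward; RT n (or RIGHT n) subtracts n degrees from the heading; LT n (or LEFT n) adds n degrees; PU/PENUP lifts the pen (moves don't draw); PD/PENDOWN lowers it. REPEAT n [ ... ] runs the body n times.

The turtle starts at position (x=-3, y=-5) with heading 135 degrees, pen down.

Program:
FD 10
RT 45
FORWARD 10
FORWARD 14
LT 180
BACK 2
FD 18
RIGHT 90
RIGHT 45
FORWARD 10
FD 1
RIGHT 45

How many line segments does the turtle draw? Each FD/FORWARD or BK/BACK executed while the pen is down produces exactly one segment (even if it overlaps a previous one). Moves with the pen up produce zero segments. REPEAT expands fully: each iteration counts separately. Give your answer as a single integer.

Executing turtle program step by step:
Start: pos=(-3,-5), heading=135, pen down
FD 10: (-3,-5) -> (-10.071,2.071) [heading=135, draw]
RT 45: heading 135 -> 90
FD 10: (-10.071,2.071) -> (-10.071,12.071) [heading=90, draw]
FD 14: (-10.071,12.071) -> (-10.071,26.071) [heading=90, draw]
LT 180: heading 90 -> 270
BK 2: (-10.071,26.071) -> (-10.071,28.071) [heading=270, draw]
FD 18: (-10.071,28.071) -> (-10.071,10.071) [heading=270, draw]
RT 90: heading 270 -> 180
RT 45: heading 180 -> 135
FD 10: (-10.071,10.071) -> (-17.142,17.142) [heading=135, draw]
FD 1: (-17.142,17.142) -> (-17.849,17.849) [heading=135, draw]
RT 45: heading 135 -> 90
Final: pos=(-17.849,17.849), heading=90, 7 segment(s) drawn
Segments drawn: 7

Answer: 7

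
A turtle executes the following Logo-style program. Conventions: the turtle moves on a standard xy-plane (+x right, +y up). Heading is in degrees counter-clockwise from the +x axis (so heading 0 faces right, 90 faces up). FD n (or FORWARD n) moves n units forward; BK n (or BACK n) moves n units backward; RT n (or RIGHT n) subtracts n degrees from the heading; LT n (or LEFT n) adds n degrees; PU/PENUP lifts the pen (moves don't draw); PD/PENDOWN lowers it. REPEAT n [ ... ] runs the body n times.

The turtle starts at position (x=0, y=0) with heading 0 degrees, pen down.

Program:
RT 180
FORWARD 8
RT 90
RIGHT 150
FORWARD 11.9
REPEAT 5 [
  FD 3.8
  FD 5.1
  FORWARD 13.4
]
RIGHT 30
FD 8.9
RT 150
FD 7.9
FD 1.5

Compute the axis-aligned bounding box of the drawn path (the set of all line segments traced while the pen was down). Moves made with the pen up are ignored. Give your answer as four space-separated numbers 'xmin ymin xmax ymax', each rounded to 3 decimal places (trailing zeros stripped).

Executing turtle program step by step:
Start: pos=(0,0), heading=0, pen down
RT 180: heading 0 -> 180
FD 8: (0,0) -> (-8,0) [heading=180, draw]
RT 90: heading 180 -> 90
RT 150: heading 90 -> 300
FD 11.9: (-8,0) -> (-2.05,-10.306) [heading=300, draw]
REPEAT 5 [
  -- iteration 1/5 --
  FD 3.8: (-2.05,-10.306) -> (-0.15,-13.597) [heading=300, draw]
  FD 5.1: (-0.15,-13.597) -> (2.4,-18.013) [heading=300, draw]
  FD 13.4: (2.4,-18.013) -> (9.1,-29.618) [heading=300, draw]
  -- iteration 2/5 --
  FD 3.8: (9.1,-29.618) -> (11,-32.909) [heading=300, draw]
  FD 5.1: (11,-32.909) -> (13.55,-37.326) [heading=300, draw]
  FD 13.4: (13.55,-37.326) -> (20.25,-48.93) [heading=300, draw]
  -- iteration 3/5 --
  FD 3.8: (20.25,-48.93) -> (22.15,-52.221) [heading=300, draw]
  FD 5.1: (22.15,-52.221) -> (24.7,-56.638) [heading=300, draw]
  FD 13.4: (24.7,-56.638) -> (31.4,-68.243) [heading=300, draw]
  -- iteration 4/5 --
  FD 3.8: (31.4,-68.243) -> (33.3,-71.534) [heading=300, draw]
  FD 5.1: (33.3,-71.534) -> (35.85,-75.95) [heading=300, draw]
  FD 13.4: (35.85,-75.95) -> (42.55,-87.555) [heading=300, draw]
  -- iteration 5/5 --
  FD 3.8: (42.55,-87.555) -> (44.45,-90.846) [heading=300, draw]
  FD 5.1: (44.45,-90.846) -> (47,-95.263) [heading=300, draw]
  FD 13.4: (47,-95.263) -> (53.7,-106.868) [heading=300, draw]
]
RT 30: heading 300 -> 270
FD 8.9: (53.7,-106.868) -> (53.7,-115.768) [heading=270, draw]
RT 150: heading 270 -> 120
FD 7.9: (53.7,-115.768) -> (49.75,-108.926) [heading=120, draw]
FD 1.5: (49.75,-108.926) -> (49,-107.627) [heading=120, draw]
Final: pos=(49,-107.627), heading=120, 20 segment(s) drawn

Segment endpoints: x in {-8, -2.05, -0.15, 0, 2.4, 9.1, 11, 13.55, 20.25, 22.15, 24.7, 31.4, 33.3, 35.85, 42.55, 44.45, 47, 49, 49.75, 53.7}, y in {-115.768, -108.926, -107.627, -106.868, -95.263, -90.846, -87.555, -75.95, -71.534, -68.243, -56.638, -52.221, -48.93, -37.326, -32.909, -29.618, -18.013, -13.597, -10.306, 0, 0}
xmin=-8, ymin=-115.768, xmax=53.7, ymax=0

Answer: -8 -115.768 53.7 0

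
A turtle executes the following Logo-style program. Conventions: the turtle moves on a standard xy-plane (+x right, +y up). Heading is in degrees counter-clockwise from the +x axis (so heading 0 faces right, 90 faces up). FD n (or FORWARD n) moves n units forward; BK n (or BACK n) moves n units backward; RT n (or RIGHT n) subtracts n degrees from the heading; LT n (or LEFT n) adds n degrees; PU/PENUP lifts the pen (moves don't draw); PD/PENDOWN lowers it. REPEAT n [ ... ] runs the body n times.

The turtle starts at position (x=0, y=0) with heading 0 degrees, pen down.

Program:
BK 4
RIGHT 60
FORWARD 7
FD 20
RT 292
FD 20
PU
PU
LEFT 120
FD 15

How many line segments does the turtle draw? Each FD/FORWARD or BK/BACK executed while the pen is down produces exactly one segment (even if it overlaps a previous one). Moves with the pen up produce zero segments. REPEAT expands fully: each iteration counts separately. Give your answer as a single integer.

Answer: 4

Derivation:
Executing turtle program step by step:
Start: pos=(0,0), heading=0, pen down
BK 4: (0,0) -> (-4,0) [heading=0, draw]
RT 60: heading 0 -> 300
FD 7: (-4,0) -> (-0.5,-6.062) [heading=300, draw]
FD 20: (-0.5,-6.062) -> (9.5,-23.383) [heading=300, draw]
RT 292: heading 300 -> 8
FD 20: (9.5,-23.383) -> (29.305,-20.599) [heading=8, draw]
PU: pen up
PU: pen up
LT 120: heading 8 -> 128
FD 15: (29.305,-20.599) -> (20.07,-8.779) [heading=128, move]
Final: pos=(20.07,-8.779), heading=128, 4 segment(s) drawn
Segments drawn: 4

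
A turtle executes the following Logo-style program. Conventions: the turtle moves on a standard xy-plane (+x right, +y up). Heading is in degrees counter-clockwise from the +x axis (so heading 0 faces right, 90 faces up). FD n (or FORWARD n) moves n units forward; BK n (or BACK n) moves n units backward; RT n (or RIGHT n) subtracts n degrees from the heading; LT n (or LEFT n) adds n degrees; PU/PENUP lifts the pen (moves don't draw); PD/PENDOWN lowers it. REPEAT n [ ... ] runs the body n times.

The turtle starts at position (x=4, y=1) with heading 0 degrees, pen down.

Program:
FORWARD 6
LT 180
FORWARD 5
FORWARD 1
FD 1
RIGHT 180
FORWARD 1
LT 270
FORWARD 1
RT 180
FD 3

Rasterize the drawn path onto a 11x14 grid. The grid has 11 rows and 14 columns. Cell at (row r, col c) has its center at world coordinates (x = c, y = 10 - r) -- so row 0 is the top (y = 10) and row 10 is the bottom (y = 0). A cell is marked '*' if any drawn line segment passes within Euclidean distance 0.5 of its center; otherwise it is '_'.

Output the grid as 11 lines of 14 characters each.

Segment 0: (4,1) -> (10,1)
Segment 1: (10,1) -> (5,1)
Segment 2: (5,1) -> (4,1)
Segment 3: (4,1) -> (3,1)
Segment 4: (3,1) -> (4,1)
Segment 5: (4,1) -> (4,0)
Segment 6: (4,0) -> (4,3)

Answer: ______________
______________
______________
______________
______________
______________
______________
____*_________
____*_________
___********___
____*_________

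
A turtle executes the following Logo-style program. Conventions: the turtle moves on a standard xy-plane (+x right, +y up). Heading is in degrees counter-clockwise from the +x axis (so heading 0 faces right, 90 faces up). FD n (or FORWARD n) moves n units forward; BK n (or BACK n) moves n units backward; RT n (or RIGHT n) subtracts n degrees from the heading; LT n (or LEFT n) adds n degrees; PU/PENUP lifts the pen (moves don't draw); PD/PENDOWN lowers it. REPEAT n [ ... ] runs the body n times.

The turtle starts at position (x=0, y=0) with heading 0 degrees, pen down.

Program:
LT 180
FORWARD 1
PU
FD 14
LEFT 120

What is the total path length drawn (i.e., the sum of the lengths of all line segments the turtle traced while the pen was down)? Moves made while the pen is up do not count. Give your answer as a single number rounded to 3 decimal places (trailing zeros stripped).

Executing turtle program step by step:
Start: pos=(0,0), heading=0, pen down
LT 180: heading 0 -> 180
FD 1: (0,0) -> (-1,0) [heading=180, draw]
PU: pen up
FD 14: (-1,0) -> (-15,0) [heading=180, move]
LT 120: heading 180 -> 300
Final: pos=(-15,0), heading=300, 1 segment(s) drawn

Segment lengths:
  seg 1: (0,0) -> (-1,0), length = 1
Total = 1

Answer: 1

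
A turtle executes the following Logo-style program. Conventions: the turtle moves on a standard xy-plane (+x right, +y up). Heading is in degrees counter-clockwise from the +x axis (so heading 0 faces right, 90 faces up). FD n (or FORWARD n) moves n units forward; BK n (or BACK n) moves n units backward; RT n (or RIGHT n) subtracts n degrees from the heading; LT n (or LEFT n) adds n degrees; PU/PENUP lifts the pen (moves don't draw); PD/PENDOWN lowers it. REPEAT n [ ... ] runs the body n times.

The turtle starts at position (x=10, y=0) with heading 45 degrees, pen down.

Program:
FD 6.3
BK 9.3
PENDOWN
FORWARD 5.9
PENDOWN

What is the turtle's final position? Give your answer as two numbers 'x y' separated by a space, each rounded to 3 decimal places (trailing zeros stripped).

Executing turtle program step by step:
Start: pos=(10,0), heading=45, pen down
FD 6.3: (10,0) -> (14.455,4.455) [heading=45, draw]
BK 9.3: (14.455,4.455) -> (7.879,-2.121) [heading=45, draw]
PD: pen down
FD 5.9: (7.879,-2.121) -> (12.051,2.051) [heading=45, draw]
PD: pen down
Final: pos=(12.051,2.051), heading=45, 3 segment(s) drawn

Answer: 12.051 2.051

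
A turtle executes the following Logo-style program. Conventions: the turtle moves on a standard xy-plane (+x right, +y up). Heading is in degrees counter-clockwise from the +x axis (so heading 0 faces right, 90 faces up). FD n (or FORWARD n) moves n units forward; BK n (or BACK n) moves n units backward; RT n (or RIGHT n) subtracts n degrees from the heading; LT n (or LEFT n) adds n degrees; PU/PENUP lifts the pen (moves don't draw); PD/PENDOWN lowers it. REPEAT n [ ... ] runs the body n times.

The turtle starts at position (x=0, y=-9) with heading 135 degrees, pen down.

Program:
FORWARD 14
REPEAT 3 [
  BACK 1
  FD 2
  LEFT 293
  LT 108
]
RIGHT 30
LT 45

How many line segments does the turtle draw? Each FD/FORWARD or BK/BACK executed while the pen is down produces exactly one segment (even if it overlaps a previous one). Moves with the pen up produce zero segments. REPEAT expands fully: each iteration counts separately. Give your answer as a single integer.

Executing turtle program step by step:
Start: pos=(0,-9), heading=135, pen down
FD 14: (0,-9) -> (-9.899,0.899) [heading=135, draw]
REPEAT 3 [
  -- iteration 1/3 --
  BK 1: (-9.899,0.899) -> (-9.192,0.192) [heading=135, draw]
  FD 2: (-9.192,0.192) -> (-10.607,1.607) [heading=135, draw]
  LT 293: heading 135 -> 68
  LT 108: heading 68 -> 176
  -- iteration 2/3 --
  BK 1: (-10.607,1.607) -> (-9.609,1.537) [heading=176, draw]
  FD 2: (-9.609,1.537) -> (-11.604,1.676) [heading=176, draw]
  LT 293: heading 176 -> 109
  LT 108: heading 109 -> 217
  -- iteration 3/3 --
  BK 1: (-11.604,1.676) -> (-10.806,2.278) [heading=217, draw]
  FD 2: (-10.806,2.278) -> (-12.403,1.075) [heading=217, draw]
  LT 293: heading 217 -> 150
  LT 108: heading 150 -> 258
]
RT 30: heading 258 -> 228
LT 45: heading 228 -> 273
Final: pos=(-12.403,1.075), heading=273, 7 segment(s) drawn
Segments drawn: 7

Answer: 7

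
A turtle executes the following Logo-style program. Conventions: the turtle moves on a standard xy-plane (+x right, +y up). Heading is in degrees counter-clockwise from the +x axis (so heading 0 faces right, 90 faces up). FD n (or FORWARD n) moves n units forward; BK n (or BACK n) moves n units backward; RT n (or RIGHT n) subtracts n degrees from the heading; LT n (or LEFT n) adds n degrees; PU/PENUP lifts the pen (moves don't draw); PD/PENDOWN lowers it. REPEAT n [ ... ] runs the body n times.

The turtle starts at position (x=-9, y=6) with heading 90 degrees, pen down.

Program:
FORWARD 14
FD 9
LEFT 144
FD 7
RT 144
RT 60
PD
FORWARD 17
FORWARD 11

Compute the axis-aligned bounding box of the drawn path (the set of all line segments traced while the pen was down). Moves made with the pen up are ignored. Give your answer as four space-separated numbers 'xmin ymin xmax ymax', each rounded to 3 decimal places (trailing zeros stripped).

Executing turtle program step by step:
Start: pos=(-9,6), heading=90, pen down
FD 14: (-9,6) -> (-9,20) [heading=90, draw]
FD 9: (-9,20) -> (-9,29) [heading=90, draw]
LT 144: heading 90 -> 234
FD 7: (-9,29) -> (-13.114,23.337) [heading=234, draw]
RT 144: heading 234 -> 90
RT 60: heading 90 -> 30
PD: pen down
FD 17: (-13.114,23.337) -> (1.608,31.837) [heading=30, draw]
FD 11: (1.608,31.837) -> (11.134,37.337) [heading=30, draw]
Final: pos=(11.134,37.337), heading=30, 5 segment(s) drawn

Segment endpoints: x in {-13.114, -9, 1.608, 11.134}, y in {6, 20, 23.337, 29, 31.837, 37.337}
xmin=-13.114, ymin=6, xmax=11.134, ymax=37.337

Answer: -13.114 6 11.134 37.337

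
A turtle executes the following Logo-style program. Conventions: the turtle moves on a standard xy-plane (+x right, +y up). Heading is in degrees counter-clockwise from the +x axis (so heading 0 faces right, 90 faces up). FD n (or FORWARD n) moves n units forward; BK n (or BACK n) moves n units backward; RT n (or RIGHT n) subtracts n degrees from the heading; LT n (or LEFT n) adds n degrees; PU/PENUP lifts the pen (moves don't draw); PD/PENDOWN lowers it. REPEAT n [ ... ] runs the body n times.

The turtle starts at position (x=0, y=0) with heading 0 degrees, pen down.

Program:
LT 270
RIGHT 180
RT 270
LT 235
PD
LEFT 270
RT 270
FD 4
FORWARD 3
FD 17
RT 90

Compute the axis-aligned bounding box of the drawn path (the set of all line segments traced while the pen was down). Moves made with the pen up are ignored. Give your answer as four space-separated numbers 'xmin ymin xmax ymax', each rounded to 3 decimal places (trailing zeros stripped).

Executing turtle program step by step:
Start: pos=(0,0), heading=0, pen down
LT 270: heading 0 -> 270
RT 180: heading 270 -> 90
RT 270: heading 90 -> 180
LT 235: heading 180 -> 55
PD: pen down
LT 270: heading 55 -> 325
RT 270: heading 325 -> 55
FD 4: (0,0) -> (2.294,3.277) [heading=55, draw]
FD 3: (2.294,3.277) -> (4.015,5.734) [heading=55, draw]
FD 17: (4.015,5.734) -> (13.766,19.66) [heading=55, draw]
RT 90: heading 55 -> 325
Final: pos=(13.766,19.66), heading=325, 3 segment(s) drawn

Segment endpoints: x in {0, 2.294, 4.015, 13.766}, y in {0, 3.277, 5.734, 19.66}
xmin=0, ymin=0, xmax=13.766, ymax=19.66

Answer: 0 0 13.766 19.66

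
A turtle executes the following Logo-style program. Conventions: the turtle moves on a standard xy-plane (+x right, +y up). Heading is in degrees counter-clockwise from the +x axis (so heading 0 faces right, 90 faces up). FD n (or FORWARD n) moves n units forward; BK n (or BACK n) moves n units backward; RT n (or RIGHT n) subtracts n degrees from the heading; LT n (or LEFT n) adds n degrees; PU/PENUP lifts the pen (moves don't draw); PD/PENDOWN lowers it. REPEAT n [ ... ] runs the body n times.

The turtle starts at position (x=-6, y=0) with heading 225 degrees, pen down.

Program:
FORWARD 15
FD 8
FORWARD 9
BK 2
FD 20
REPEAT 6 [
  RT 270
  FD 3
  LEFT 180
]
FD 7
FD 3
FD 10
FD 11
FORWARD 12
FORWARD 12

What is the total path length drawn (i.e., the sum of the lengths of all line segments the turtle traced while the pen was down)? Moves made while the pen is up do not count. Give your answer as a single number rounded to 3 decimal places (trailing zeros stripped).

Executing turtle program step by step:
Start: pos=(-6,0), heading=225, pen down
FD 15: (-6,0) -> (-16.607,-10.607) [heading=225, draw]
FD 8: (-16.607,-10.607) -> (-22.263,-16.263) [heading=225, draw]
FD 9: (-22.263,-16.263) -> (-28.627,-22.627) [heading=225, draw]
BK 2: (-28.627,-22.627) -> (-27.213,-21.213) [heading=225, draw]
FD 20: (-27.213,-21.213) -> (-41.355,-35.355) [heading=225, draw]
REPEAT 6 [
  -- iteration 1/6 --
  RT 270: heading 225 -> 315
  FD 3: (-41.355,-35.355) -> (-39.234,-37.477) [heading=315, draw]
  LT 180: heading 315 -> 135
  -- iteration 2/6 --
  RT 270: heading 135 -> 225
  FD 3: (-39.234,-37.477) -> (-41.355,-39.598) [heading=225, draw]
  LT 180: heading 225 -> 45
  -- iteration 3/6 --
  RT 270: heading 45 -> 135
  FD 3: (-41.355,-39.598) -> (-43.477,-37.477) [heading=135, draw]
  LT 180: heading 135 -> 315
  -- iteration 4/6 --
  RT 270: heading 315 -> 45
  FD 3: (-43.477,-37.477) -> (-41.355,-35.355) [heading=45, draw]
  LT 180: heading 45 -> 225
  -- iteration 5/6 --
  RT 270: heading 225 -> 315
  FD 3: (-41.355,-35.355) -> (-39.234,-37.477) [heading=315, draw]
  LT 180: heading 315 -> 135
  -- iteration 6/6 --
  RT 270: heading 135 -> 225
  FD 3: (-39.234,-37.477) -> (-41.355,-39.598) [heading=225, draw]
  LT 180: heading 225 -> 45
]
FD 7: (-41.355,-39.598) -> (-36.406,-34.648) [heading=45, draw]
FD 3: (-36.406,-34.648) -> (-34.284,-32.527) [heading=45, draw]
FD 10: (-34.284,-32.527) -> (-27.213,-25.456) [heading=45, draw]
FD 11: (-27.213,-25.456) -> (-19.435,-17.678) [heading=45, draw]
FD 12: (-19.435,-17.678) -> (-10.95,-9.192) [heading=45, draw]
FD 12: (-10.95,-9.192) -> (-2.464,-0.707) [heading=45, draw]
Final: pos=(-2.464,-0.707), heading=45, 17 segment(s) drawn

Segment lengths:
  seg 1: (-6,0) -> (-16.607,-10.607), length = 15
  seg 2: (-16.607,-10.607) -> (-22.263,-16.263), length = 8
  seg 3: (-22.263,-16.263) -> (-28.627,-22.627), length = 9
  seg 4: (-28.627,-22.627) -> (-27.213,-21.213), length = 2
  seg 5: (-27.213,-21.213) -> (-41.355,-35.355), length = 20
  seg 6: (-41.355,-35.355) -> (-39.234,-37.477), length = 3
  seg 7: (-39.234,-37.477) -> (-41.355,-39.598), length = 3
  seg 8: (-41.355,-39.598) -> (-43.477,-37.477), length = 3
  seg 9: (-43.477,-37.477) -> (-41.355,-35.355), length = 3
  seg 10: (-41.355,-35.355) -> (-39.234,-37.477), length = 3
  seg 11: (-39.234,-37.477) -> (-41.355,-39.598), length = 3
  seg 12: (-41.355,-39.598) -> (-36.406,-34.648), length = 7
  seg 13: (-36.406,-34.648) -> (-34.284,-32.527), length = 3
  seg 14: (-34.284,-32.527) -> (-27.213,-25.456), length = 10
  seg 15: (-27.213,-25.456) -> (-19.435,-17.678), length = 11
  seg 16: (-19.435,-17.678) -> (-10.95,-9.192), length = 12
  seg 17: (-10.95,-9.192) -> (-2.464,-0.707), length = 12
Total = 127

Answer: 127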